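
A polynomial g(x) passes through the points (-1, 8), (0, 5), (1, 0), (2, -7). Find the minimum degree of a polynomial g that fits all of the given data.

2

Forward differences of the values at x = -1, 0, 1, 2:
  g  : 8  5  0  -7
  Δ  : -3  -5  -7
  Δ^2: -2  -2
  Δ^3: 0
The second differences are constant (-2) and nonzero, while all higher differences vanish, so the minimal degree is 2.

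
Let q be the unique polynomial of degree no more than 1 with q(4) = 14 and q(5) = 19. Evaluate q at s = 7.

29

Write q(s) = as + b. Substituting each data point gives a linear system:
  4a + b = 14
  5a + b = 19
Solving the system yields a = 5, b = -6.
So q(s) = 5s - 6.
Then q(7) = 29.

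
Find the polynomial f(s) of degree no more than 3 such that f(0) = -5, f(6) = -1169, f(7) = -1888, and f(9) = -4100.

f(s) = -6s^3 + 3s^2 + 4s - 5

Write f(s) = as^3 + bs^2 + cs + d. Substituting each data point gives a linear system:
  d = -5
  216a + 36b + 6c + d = -1169
  343a + 49b + 7c + d = -1888
  729a + 81b + 9c + d = -4100
Solving the system yields a = -6, b = 3, c = 4, d = -5.
So f(s) = -6s^3 + 3s^2 + 4s - 5.
Check: f(9) = -4100. ✓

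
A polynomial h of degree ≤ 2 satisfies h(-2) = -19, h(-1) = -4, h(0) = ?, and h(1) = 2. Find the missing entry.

3

On equispaced nodes a degree-2 polynomial has vanishing third forward difference, so
  - h(-2) + 3·h(-1) - 3·h(0) + h(1) = 0.
Substituting the known values and solving for h(0):
  -3·h(0) = -9
  h(0) = 3.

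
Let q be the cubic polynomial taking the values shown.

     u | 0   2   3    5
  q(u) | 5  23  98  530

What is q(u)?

q(u) = 5u^3 - 3u^2 - 5u + 5

Using the Lagrange interpolation formula with nodes 0, 2, 3, 5:
  L_0(u) = (u - 2)(u - 3)(u - 5) / -30
  L_1(u) = u(u - 3)(u - 5) / 6
  L_2(u) = u(u - 2)(u - 5) / -6
  L_3(u) = u(u - 2)(u - 3) / 30
Then q(u) = 5·L_0(u) + 23·L_1(u) + 98·L_2(u) + 530·L_3(u).
Expanding and collecting terms gives q(u) = 5u³ - 3u² - 5u + 5.
Check: q(3) = 98. ✓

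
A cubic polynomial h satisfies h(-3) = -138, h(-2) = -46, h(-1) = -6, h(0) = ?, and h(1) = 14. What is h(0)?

The 4 known points determine the degree-3 polynomial uniquely.
Write h(t) = at^3 + bt^2 + ct + d. Substituting each data point gives a linear system:
  -27a + 9b - 3c + d = -138
  -8a + 4b - 2c + d = -46
  -a + b - c + d = -6
  a + b + c + d = 14
Solving the system yields a = 4, b = -2, c = 6, d = 6.
So h(t) = 4t^3 - 2t^2 + 6t + 6.
Then h(0) = 6.

6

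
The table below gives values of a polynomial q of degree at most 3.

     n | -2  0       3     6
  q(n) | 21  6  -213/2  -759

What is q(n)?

Write q(n) = an^3 + bn^2 + cn + d. Substituting each data point gives a linear system:
  -8a + 4b - 2c + d = 21
  d = 6
  27a + 9b + 3c + d = -213/2
  216a + 36b + 6c + d = -759
Solving the system yields a = -3, b = -3, c = -3/2, d = 6.
So q(n) = -3n³ - 3n² - (3/2)n + 6.
Check: q(3) = -213/2. ✓

q(n) = -3n^3 - 3n^2 - (3/2)n + 6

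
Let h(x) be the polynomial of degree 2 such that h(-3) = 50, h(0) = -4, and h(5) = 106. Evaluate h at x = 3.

32

Using the Lagrange interpolation formula with nodes -3, 0, 5:
  L_0(x) = x(x - 5) / 24
  L_1(x) = (x + 3)(x - 5) / -15
  L_2(x) = (x + 3)x / 40
Then h(x) = 50·L_0(x) - 4·L_1(x) + 106·L_2(x).
Expanding and collecting terms gives h(x) = 5x^2 - 3x - 4.
Evaluating at x = 3: h(3) = 32.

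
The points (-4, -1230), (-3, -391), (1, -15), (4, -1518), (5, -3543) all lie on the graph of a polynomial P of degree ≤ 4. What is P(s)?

Using the Lagrange interpolation formula with nodes -4, -3, 1, 4, 5:
  L_0(s) = (s + 3)(s - 1)(s - 4)(s - 5) / 360
  L_1(s) = (s + 4)(s - 1)(s - 4)(s - 5) / -224
  L_2(s) = (s + 4)(s + 3)(s - 4)(s - 5) / 240
  L_3(s) = (s + 4)(s + 3)(s - 1)(s - 5) / -168
  L_4(s) = (s + 4)(s + 3)(s - 1)(s - 4) / 288
Then P(s) = -1230·L_0(s) - 391·L_1(s) - 15·L_2(s) - 1518·L_3(s) - 3543·L_4(s).
Expanding and collecting terms gives P(s) = -5s^4 - 2s^3 - 6s^2 - 4s + 2.
Check: P(-4) = -1230. ✓

P(s) = -5s^4 - 2s^3 - 6s^2 - 4s + 2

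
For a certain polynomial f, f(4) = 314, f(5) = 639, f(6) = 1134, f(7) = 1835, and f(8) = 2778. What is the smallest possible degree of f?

Forward differences of the values at n = 4, 5, 6, 7, 8:
  f  : 314  639  1134  1835  2778
  Δ  : 325  495  701  943
  Δ^2: 170  206  242
  Δ^3: 36  36
  Δ^4: 0
The third differences are constant (36) and nonzero, while all higher differences vanish, so the minimal degree is 3.

3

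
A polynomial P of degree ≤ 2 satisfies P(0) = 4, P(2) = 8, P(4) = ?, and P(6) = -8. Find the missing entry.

4

The 3 known points determine the degree-2 polynomial uniquely.
Write P(t) = at^2 + bt + c. Substituting each data point gives a linear system:
  c = 4
  4a + 2b + c = 8
  36a + 6b + c = -8
Solving the system yields a = -1, b = 4, c = 4.
So P(t) = -t^2 + 4t + 4.
Then P(4) = 4.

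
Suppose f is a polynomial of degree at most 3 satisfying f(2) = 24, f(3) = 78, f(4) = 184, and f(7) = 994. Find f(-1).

Using the Lagrange interpolation formula with nodes 2, 3, 4, 7:
  L_0(t) = (t - 3)(t - 4)(t - 7) / -10
  L_1(t) = (t - 2)(t - 4)(t - 7) / 4
  L_2(t) = (t - 2)(t - 3)(t - 7) / -6
  L_3(t) = (t - 2)(t - 3)(t - 4) / 60
Then f(t) = 24·L_0(t) + 78·L_1(t) + 184·L_2(t) + 994·L_3(t).
Expanding and collecting terms gives f(t) = 3t^3 - t^2 + 2t.
Evaluating at t = -1: f(-1) = -6.

-6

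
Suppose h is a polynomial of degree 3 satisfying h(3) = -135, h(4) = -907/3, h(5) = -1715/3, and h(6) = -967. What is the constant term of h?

Write h(x) = ax^3 + bx^2 + cx + d. Substituting each data point gives a linear system:
  27a + 9b + 3c + d = -135
  64a + 16b + 4c + d = -907/3
  125a + 25b + 5c + d = -1715/3
  216a + 36b + 6c + d = -967
Solving the system yields a = -4, b = -3, c = 5/3, d = -5.
So h(x) = -4x^3 - 3x^2 + (5/3)x - 5.
The constant term is -5.

-5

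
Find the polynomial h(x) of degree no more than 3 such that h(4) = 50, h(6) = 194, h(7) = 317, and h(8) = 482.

h(x) = x^3 - 4x + 2

Using the Lagrange interpolation formula with nodes 4, 6, 7, 8:
  L_0(x) = (x - 6)(x - 7)(x - 8) / -24
  L_1(x) = (x - 4)(x - 7)(x - 8) / 4
  L_2(x) = (x - 4)(x - 6)(x - 8) / -3
  L_3(x) = (x - 4)(x - 6)(x - 7) / 8
Then h(x) = 50·L_0(x) + 194·L_1(x) + 317·L_2(x) + 482·L_3(x).
Expanding and collecting terms gives h(x) = x^3 - 4x + 2.
Check: h(6) = 194. ✓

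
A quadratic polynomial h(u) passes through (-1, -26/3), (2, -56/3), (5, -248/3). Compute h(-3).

Write h(u) = au^2 + bu + c. Substituting each data point gives a linear system:
  a - b + c = -26/3
  4a + 2b + c = -56/3
  25a + 5b + c = -248/3
Solving the system yields a = -3, b = -1/3, c = -6.
So h(u) = -3u² - (1/3)u - 6.
Then h(-3) = -32.

-32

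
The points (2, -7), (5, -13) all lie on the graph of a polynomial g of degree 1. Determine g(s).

Write g(s) = as + b. Substituting each data point gives a linear system:
  2a + b = -7
  5a + b = -13
Solving the system yields a = -2, b = -3.
So g(s) = -2s - 3.
Check: g(2) = -7. ✓

g(s) = -2s - 3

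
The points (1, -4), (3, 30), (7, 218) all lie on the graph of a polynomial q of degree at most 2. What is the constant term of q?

-6

Write q(n) = an^2 + bn + c. Substituting each data point gives a linear system:
  a + b + c = -4
  9a + 3b + c = 30
  49a + 7b + c = 218
Solving the system yields a = 5, b = -3, c = -6.
So q(n) = 5n² - 3n - 6.
The constant term is -6.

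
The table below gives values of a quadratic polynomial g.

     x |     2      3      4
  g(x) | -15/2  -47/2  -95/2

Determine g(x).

g(x) = -4x^2 + 4x + 1/2

Using the Lagrange interpolation formula with nodes 2, 3, 4:
  L_0(x) = (x - 3)(x - 4) / 2
  L_1(x) = (x - 2)(x - 4) / -1
  L_2(x) = (x - 2)(x - 3) / 2
Then g(x) = -15/2·L_0(x) - 47/2·L_1(x) - 95/2·L_2(x).
Expanding and collecting terms gives g(x) = -4x^2 + 4x + 1/2.
Check: g(4) = -95/2. ✓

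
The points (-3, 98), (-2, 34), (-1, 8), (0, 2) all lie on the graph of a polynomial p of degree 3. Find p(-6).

698

Using the Lagrange interpolation formula with nodes -3, -2, -1, 0:
  L_0(t) = (t + 2)(t + 1)t / -6
  L_1(t) = (t + 3)(t + 1)t / 2
  L_2(t) = (t + 3)(t + 2)t / -2
  L_3(t) = (t + 3)(t + 2)(t + 1) / 6
Then p(t) = 98·L_0(t) + 34·L_1(t) + 8·L_2(t) + 2·L_3(t).
Expanding and collecting terms gives p(t) = -3t^3 + t^2 - 2t + 2.
Evaluating at t = -6: p(-6) = 698.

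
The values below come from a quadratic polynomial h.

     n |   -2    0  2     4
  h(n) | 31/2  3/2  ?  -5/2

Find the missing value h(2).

-9/2

The 3 known points determine the degree-2 polynomial uniquely.
Write h(n) = an^2 + bn + c. Substituting each data point gives a linear system:
  4a - 2b + c = 31/2
  c = 3/2
  16a + 4b + c = -5/2
Solving the system yields a = 1, b = -5, c = 3/2.
So h(n) = n^2 - 5n + 3/2.
Then h(2) = -9/2.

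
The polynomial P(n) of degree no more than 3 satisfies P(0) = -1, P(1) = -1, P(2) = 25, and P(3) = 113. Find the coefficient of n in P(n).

Write P(n) = an^3 + bn^2 + cn + d. Substituting each data point gives a linear system:
  d = -1
  a + b + c + d = -1
  8a + 4b + 2c + d = 25
  27a + 9b + 3c + d = 113
Solving the system yields a = 6, b = -5, c = -1, d = -1.
So P(n) = 6n^3 - 5n^2 - n - 1.
The coefficient of n is -1.

-1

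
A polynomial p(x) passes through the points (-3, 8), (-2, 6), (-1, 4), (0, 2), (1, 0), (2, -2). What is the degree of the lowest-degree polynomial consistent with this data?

1

Forward differences of the values at x = -3, -2, -1, 0, 1, 2:
  p  : 8  6  4  2  0  -2
  Δ  : -2  -2  -2  -2  -2
  Δ^2: 0  0  0  0
  Δ^3: 0  0  0
  Δ^4: 0  0
  Δ^5: 0
The first differences are constant (-2) and nonzero, while all higher differences vanish, so the minimal degree is 1.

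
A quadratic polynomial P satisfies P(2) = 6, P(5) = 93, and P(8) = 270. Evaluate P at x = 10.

Forward differences of the values at x = 2, 5, 8:
  P  : 6  93  270
  Δ  : 87  177
  Δ^2: 90
The second differences are constant, confirming degree 2.
Interpolating (Newton forward form) and evaluating at x = 10 gives P(10) = 438.

438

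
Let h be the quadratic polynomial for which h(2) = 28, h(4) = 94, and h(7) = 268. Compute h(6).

200

Write h(u) = au^2 + bu + c. Substituting each data point gives a linear system:
  4a + 2b + c = 28
  16a + 4b + c = 94
  49a + 7b + c = 268
Solving the system yields a = 5, b = 3, c = 2.
So h(u) = 5u^2 + 3u + 2.
Then h(6) = 200.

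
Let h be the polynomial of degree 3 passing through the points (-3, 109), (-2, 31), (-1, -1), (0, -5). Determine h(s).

h(s) = -3s^3 + 5s^2 + 4s - 5

Write h(s) = as^3 + bs^2 + cs + d. Substituting each data point gives a linear system:
  -27a + 9b - 3c + d = 109
  -8a + 4b - 2c + d = 31
  -a + b - c + d = -1
  d = -5
Solving the system yields a = -3, b = 5, c = 4, d = -5.
So h(s) = -3s^3 + 5s^2 + 4s - 5.
Check: h(-3) = 109. ✓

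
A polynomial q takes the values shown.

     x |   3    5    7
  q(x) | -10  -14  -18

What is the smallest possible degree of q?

1

Divided differences on the nodes 3, 5, 7:
  order 0: -10  -14  -18
  order 1: -2  -2
  order 2: 0
The order-1 divided differences are all -2 (nonzero) and every higher order vanishes, so the data lies on a polynomial of degree exactly 1.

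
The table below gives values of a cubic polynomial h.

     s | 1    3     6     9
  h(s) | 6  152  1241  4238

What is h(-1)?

Write h(s) = as^3 + bs^2 + cs + d. Substituting each data point gives a linear system:
  a + b + c + d = 6
  27a + 9b + 3c + d = 152
  216a + 36b + 6c + d = 1241
  729a + 81b + 9c + d = 4238
Solving the system yields a = 6, b = -2, c = 3, d = -1.
So h(s) = 6s^3 - 2s^2 + 3s - 1.
Then h(-1) = -12.

-12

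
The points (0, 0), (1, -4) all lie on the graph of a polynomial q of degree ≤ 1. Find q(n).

Using the Lagrange interpolation formula with nodes 0, 1:
  L_0(n) = (n - 1) / -1
  L_1(n) = n / 1
Then q(n) = 0·L_0(n) - 4·L_1(n).
Expanding and collecting terms gives q(n) = -4n.
Check: q(1) = -4. ✓

q(n) = -4n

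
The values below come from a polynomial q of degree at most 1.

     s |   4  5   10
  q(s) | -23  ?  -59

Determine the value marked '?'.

The 2 known points determine the degree-1 polynomial uniquely.
Write q(s) = as + b. Substituting each data point gives a linear system:
  4a + b = -23
  10a + b = -59
Solving the system yields a = -6, b = 1.
So q(s) = -6s + 1.
Then q(5) = -29.

-29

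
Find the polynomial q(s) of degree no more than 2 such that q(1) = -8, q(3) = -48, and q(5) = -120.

Write q(s) = as^2 + bs + c. Substituting each data point gives a linear system:
  a + b + c = -8
  9a + 3b + c = -48
  25a + 5b + c = -120
Solving the system yields a = -4, b = -4, c = 0.
So q(s) = -4s^2 - 4s.
Check: q(5) = -120. ✓

q(s) = -4s^2 - 4s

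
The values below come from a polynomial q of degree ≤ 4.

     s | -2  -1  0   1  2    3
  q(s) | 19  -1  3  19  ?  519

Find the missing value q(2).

131

The 5 known points determine the degree-4 polynomial uniquely.
Write q(s) = as^4 + bs^3 + cs^2 + ds + e. Substituting each data point gives a linear system:
  16a - 8b + 4c - 2d + e = 19
  a - b + c - d + e = -1
  e = 3
  a + b + c + d + e = 19
  81a + 27b + 9c + 3d + e = 519
Solving the system yields a = 4, b = 6, c = 2, d = 4, e = 3.
So q(s) = 4s^4 + 6s^3 + 2s^2 + 4s + 3.
Then q(2) = 131.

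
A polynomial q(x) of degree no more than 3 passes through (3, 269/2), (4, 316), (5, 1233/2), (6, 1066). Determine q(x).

q(x) = 5x^3 - (1/2)x^2 + 4

Write q(x) = ax^3 + bx^2 + cx + d. Substituting each data point gives a linear system:
  27a + 9b + 3c + d = 269/2
  64a + 16b + 4c + d = 316
  125a + 25b + 5c + d = 1233/2
  216a + 36b + 6c + d = 1066
Solving the system yields a = 5, b = -1/2, c = 0, d = 4.
So q(x) = 5x^3 - (1/2)x^2 + 4.
Check: q(4) = 316. ✓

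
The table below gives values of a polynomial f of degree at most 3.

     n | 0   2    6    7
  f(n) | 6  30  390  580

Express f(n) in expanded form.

Write f(n) = an^3 + bn^2 + cn + d. Substituting each data point gives a linear system:
  d = 6
  8a + 4b + 2c + d = 30
  216a + 36b + 6c + d = 390
  343a + 49b + 7c + d = 580
Solving the system yields a = 1, b = 5, c = -2, d = 6.
So f(n) = n³ + 5n² - 2n + 6.
Check: f(2) = 30. ✓

f(n) = n^3 + 5n^2 - 2n + 6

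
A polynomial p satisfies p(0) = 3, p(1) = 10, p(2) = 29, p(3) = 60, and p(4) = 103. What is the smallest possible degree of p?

2

Forward differences of the values at s = 0, 1, 2, 3, 4:
  p  : 3  10  29  60  103
  Δ  : 7  19  31  43
  Δ^2: 12  12  12
  Δ^3: 0  0
  Δ^4: 0
The second differences are constant (12) and nonzero, while all higher differences vanish, so the minimal degree is 2.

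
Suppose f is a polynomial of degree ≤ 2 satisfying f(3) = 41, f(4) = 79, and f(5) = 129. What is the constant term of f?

Write f(s) = as^2 + bs + c. Substituting each data point gives a linear system:
  9a + 3b + c = 41
  16a + 4b + c = 79
  25a + 5b + c = 129
Solving the system yields a = 6, b = -4, c = -1.
So f(s) = 6s^2 - 4s - 1.
The constant term is -1.

-1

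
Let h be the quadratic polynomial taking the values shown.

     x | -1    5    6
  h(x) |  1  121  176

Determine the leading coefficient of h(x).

5

Write h(x) = ax^2 + bx + c. Substituting each data point gives a linear system:
  a - b + c = 1
  25a + 5b + c = 121
  36a + 6b + c = 176
Solving the system yields a = 5, b = 0, c = -4.
So h(x) = 5x^2 - 4.
The leading coefficient is 5.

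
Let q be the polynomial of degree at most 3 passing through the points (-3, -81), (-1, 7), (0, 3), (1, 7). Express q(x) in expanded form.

Write q(x) = ax^3 + bx^2 + cx + d. Substituting each data point gives a linear system:
  -27a + 9b - 3c + d = -81
  -a + b - c + d = 7
  d = 3
  a + b + c + d = 7
Solving the system yields a = 5, b = 4, c = -5, d = 3.
So q(x) = 5x^3 + 4x^2 - 5x + 3.
Check: q(1) = 7. ✓

q(x) = 5x^3 + 4x^2 - 5x + 3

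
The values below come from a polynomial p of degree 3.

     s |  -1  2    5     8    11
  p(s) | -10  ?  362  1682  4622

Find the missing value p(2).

14

The 4 known points determine the degree-3 polynomial uniquely.
Write p(s) = as^3 + bs^2 + cs + d. Substituting each data point gives a linear system:
  -a + b - c + d = -10
  125a + 25b + 5c + d = 362
  512a + 64b + 8c + d = 1682
  1331a + 121b + 11c + d = 4622
Solving the system yields a = 4, b = -6, c = 2, d = 2.
So p(s) = 4s^3 - 6s^2 + 2s + 2.
Then p(2) = 14.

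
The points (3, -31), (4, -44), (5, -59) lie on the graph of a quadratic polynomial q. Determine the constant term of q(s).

-4

Write q(s) = as^2 + bs + c. Substituting each data point gives a linear system:
  9a + 3b + c = -31
  16a + 4b + c = -44
  25a + 5b + c = -59
Solving the system yields a = -1, b = -6, c = -4.
So q(s) = -s² - 6s - 4.
The constant term is -4.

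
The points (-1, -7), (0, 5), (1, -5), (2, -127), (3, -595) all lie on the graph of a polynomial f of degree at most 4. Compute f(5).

Using the Lagrange interpolation formula with nodes -1, 0, 1, 2, 3:
  L_0(t) = t(t - 1)(t - 2)(t - 3) / 24
  L_1(t) = (t + 1)(t - 1)(t - 2)(t - 3) / -6
  L_2(t) = (t + 1)t(t - 2)(t - 3) / 4
  L_3(t) = (t + 1)t(t - 1)(t - 3) / -6
  L_4(t) = (t + 1)t(t - 1)(t - 2) / 24
Then f(t) = -7·L_0(t) + 5·L_1(t) - 5·L_2(t) - 127·L_3(t) - 595·L_4(t).
Expanding and collecting terms gives f(t) = -6t^4 - 3t^3 - 5t^2 + 4t + 5.
Evaluating at t = 5: f(5) = -4225.

-4225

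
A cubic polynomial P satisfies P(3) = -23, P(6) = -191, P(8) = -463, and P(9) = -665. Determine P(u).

Write P(u) = au^3 + bu^2 + cu + d. Substituting each data point gives a linear system:
  27a + 9b + 3c + d = -23
  216a + 36b + 6c + d = -191
  512a + 64b + 8c + d = -463
  729a + 81b + 9c + d = -665
Solving the system yields a = -1, b = 1, c = -2, d = 1.
So P(u) = -u^3 + u^2 - 2u + 1.
Check: P(3) = -23. ✓

P(u) = -u^3 + u^2 - 2u + 1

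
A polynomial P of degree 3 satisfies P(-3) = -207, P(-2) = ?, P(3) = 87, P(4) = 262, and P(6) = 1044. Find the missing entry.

-68

The 4 known points determine the degree-3 polynomial uniquely.
Write P(n) = an^3 + bn^2 + cn + d. Substituting each data point gives a linear system:
  -27a + 9b - 3c + d = -207
  27a + 9b + 3c + d = 87
  64a + 16b + 4c + d = 262
  216a + 36b + 6c + d = 1044
Solving the system yields a = 6, b = -6, c = -5, d = -6.
So P(n) = 6n^3 - 6n^2 - 5n - 6.
Then P(-2) = -68.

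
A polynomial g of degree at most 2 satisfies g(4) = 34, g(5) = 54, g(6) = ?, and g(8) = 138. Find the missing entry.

78

The 3 known points determine the degree-2 polynomial uniquely.
Write g(t) = at^2 + bt + c. Substituting each data point gives a linear system:
  16a + 4b + c = 34
  25a + 5b + c = 54
  64a + 8b + c = 138
Solving the system yields a = 2, b = 2, c = -6.
So g(t) = 2t^2 + 2t - 6.
Then g(6) = 78.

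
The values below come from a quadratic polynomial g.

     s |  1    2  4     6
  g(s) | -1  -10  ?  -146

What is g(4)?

-58

The 3 known points determine the degree-2 polynomial uniquely.
Write g(s) = as^2 + bs + c. Substituting each data point gives a linear system:
  a + b + c = -1
  4a + 2b + c = -10
  36a + 6b + c = -146
Solving the system yields a = -5, b = 6, c = -2.
So g(s) = -5s² + 6s - 2.
Then g(4) = -58.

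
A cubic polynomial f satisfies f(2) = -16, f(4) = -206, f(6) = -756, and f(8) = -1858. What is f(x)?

Using the Lagrange interpolation formula with nodes 2, 4, 6, 8:
  L_0(x) = (x - 4)(x - 6)(x - 8) / -48
  L_1(x) = (x - 2)(x - 6)(x - 8) / 16
  L_2(x) = (x - 2)(x - 4)(x - 8) / -16
  L_3(x) = (x - 2)(x - 4)(x - 6) / 48
Then f(x) = -16·L_0(x) - 206·L_1(x) - 756·L_2(x) - 1858·L_3(x).
Expanding and collecting terms gives f(x) = -4x^3 + 3x^2 - x + 6.
Check: f(8) = -1858. ✓

f(x) = -4x^3 + 3x^2 - x + 6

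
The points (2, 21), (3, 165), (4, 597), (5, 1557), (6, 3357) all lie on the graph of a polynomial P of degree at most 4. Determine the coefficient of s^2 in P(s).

-3

Write P(s) = as^4 + bs^3 + cs^2 + ds + e. Substituting each data point gives a linear system:
  16a + 8b + 4c + 2d + e = 21
  81a + 27b + 9c + 3d + e = 165
  256a + 64b + 16c + 4d + e = 597
  625a + 125b + 25c + 5d + e = 1557
  1296a + 216b + 36c + 6d + e = 3357
Solving the system yields a = 3, b = -2, c = -3, d = 2, e = -3.
So P(s) = 3s⁴ - 2s³ - 3s² + 2s - 3.
The coefficient of s^2 is -3.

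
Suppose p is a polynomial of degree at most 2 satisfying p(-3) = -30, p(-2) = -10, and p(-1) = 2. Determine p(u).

p(u) = -4u^2 + 6

Using the Lagrange interpolation formula with nodes -3, -2, -1:
  L_0(u) = (u + 2)(u + 1) / 2
  L_1(u) = (u + 3)(u + 1) / -1
  L_2(u) = (u + 3)(u + 2) / 2
Then p(u) = -30·L_0(u) - 10·L_1(u) + 2·L_2(u).
Expanding and collecting terms gives p(u) = -4u² + 6.
Check: p(-1) = 2. ✓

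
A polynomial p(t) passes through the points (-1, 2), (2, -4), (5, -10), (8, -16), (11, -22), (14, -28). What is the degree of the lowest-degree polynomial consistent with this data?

1

Forward differences of the values at t = -1, 2, 5, 8, 11, 14:
  p  : 2  -4  -10  -16  -22  -28
  Δ  : -6  -6  -6  -6  -6
  Δ^2: 0  0  0  0
  Δ^3: 0  0  0
  Δ^4: 0  0
  Δ^5: 0
The first differences are constant (-6) and nonzero, while all higher differences vanish, so the minimal degree is 1.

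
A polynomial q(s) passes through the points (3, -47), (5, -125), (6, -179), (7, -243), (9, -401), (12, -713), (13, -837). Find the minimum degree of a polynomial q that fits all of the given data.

2

Divided differences on the nodes 3, 5, 6, 7, 9, 12, 13:
  order 0: -47  -125  -179  -243  -401  -713  -837
  order 1: -39  -54  -64  -79  -104  -124
  order 2: -5  -5  -5  -5  -5
  order 3: 0  0  0  0
  order 4: 0  0  0
  order 5: 0  0
  order 6: 0
The order-2 divided differences are all -5 (nonzero) and every higher order vanishes, so the data lies on a polynomial of degree exactly 2.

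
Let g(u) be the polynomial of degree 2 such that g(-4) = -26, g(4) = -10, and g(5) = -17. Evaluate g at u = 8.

-50

Using the Lagrange interpolation formula with nodes -4, 4, 5:
  L_0(u) = (u - 4)(u - 5) / 72
  L_1(u) = (u + 4)(u - 5) / -8
  L_2(u) = (u + 4)(u - 4) / 9
Then g(u) = -26·L_0(u) - 10·L_1(u) - 17·L_2(u).
Expanding and collecting terms gives g(u) = -u^2 + 2u - 2.
Evaluating at u = 8: g(8) = -50.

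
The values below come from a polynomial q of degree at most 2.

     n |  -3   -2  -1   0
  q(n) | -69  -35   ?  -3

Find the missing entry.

On equispaced nodes a degree-2 polynomial has vanishing third forward difference, so
  - q(-3) + 3·q(-2) - 3·q(-1) + q(0) = 0.
Substituting the known values and solving for q(-1):
  -3·q(-1) = 39
  q(-1) = -13.

-13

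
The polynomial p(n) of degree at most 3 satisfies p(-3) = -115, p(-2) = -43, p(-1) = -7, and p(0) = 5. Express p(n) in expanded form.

p(n) = 2n^3 - 6n^2 + 4n + 5

Write p(n) = an^3 + bn^2 + cn + d. Substituting each data point gives a linear system:
  -27a + 9b - 3c + d = -115
  -8a + 4b - 2c + d = -43
  -a + b - c + d = -7
  d = 5
Solving the system yields a = 2, b = -6, c = 4, d = 5.
So p(n) = 2n^3 - 6n^2 + 4n + 5.
Check: p(-3) = -115. ✓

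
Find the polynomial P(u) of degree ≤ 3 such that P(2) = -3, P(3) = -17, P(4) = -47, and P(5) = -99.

Write P(u) = au^3 + bu^2 + cu + d. Substituting each data point gives a linear system:
  8a + 4b + 2c + d = -3
  27a + 9b + 3c + d = -17
  64a + 16b + 4c + d = -47
  125a + 25b + 5c + d = -99
Solving the system yields a = -1, b = 1, c = 0, d = 1.
So P(u) = -u³ + u² + 1.
Check: P(4) = -47. ✓

P(u) = -u^3 + u^2 + 1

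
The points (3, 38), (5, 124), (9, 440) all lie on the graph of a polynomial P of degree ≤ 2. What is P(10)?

Write P(n) = an^2 + bn + c. Substituting each data point gives a linear system:
  9a + 3b + c = 38
  25a + 5b + c = 124
  81a + 9b + c = 440
Solving the system yields a = 6, b = -5, c = -1.
So P(n) = 6n^2 - 5n - 1.
Then P(10) = 549.

549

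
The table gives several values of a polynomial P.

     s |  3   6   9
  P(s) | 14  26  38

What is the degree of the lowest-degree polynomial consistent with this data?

Forward differences of the values at s = 3, 6, 9:
  P  : 14  26  38
  Δ  : 12  12
  Δ^2: 0
The first differences are constant (12) and nonzero, while all higher differences vanish, so the minimal degree is 1.

1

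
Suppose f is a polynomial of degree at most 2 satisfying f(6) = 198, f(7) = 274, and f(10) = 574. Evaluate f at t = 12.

Using the Lagrange interpolation formula with nodes 6, 7, 10:
  L_0(t) = (t - 7)(t - 10) / 4
  L_1(t) = (t - 6)(t - 10) / -3
  L_2(t) = (t - 6)(t - 7) / 12
Then f(t) = 198·L_0(t) + 274·L_1(t) + 574·L_2(t).
Expanding and collecting terms gives f(t) = 6t^2 - 2t - 6.
Evaluating at t = 12: f(12) = 834.

834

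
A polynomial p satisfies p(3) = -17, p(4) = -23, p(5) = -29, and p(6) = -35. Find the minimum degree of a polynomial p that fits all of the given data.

1

Forward differences of the values at s = 3, 4, 5, 6:
  p  : -17  -23  -29  -35
  Δ  : -6  -6  -6
  Δ^2: 0  0
  Δ^3: 0
The first differences are constant (-6) and nonzero, while all higher differences vanish, so the minimal degree is 1.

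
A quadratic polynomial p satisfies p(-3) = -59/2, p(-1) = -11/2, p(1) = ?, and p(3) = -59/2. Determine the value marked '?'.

On equispaced nodes a degree-2 polynomial has vanishing third forward difference, so
  - p(-3) + 3·p(-1) - 3·p(1) + p(3) = 0.
Substituting the known values and solving for p(1):
  -3·p(1) = 33/2
  p(1) = -11/2.

-11/2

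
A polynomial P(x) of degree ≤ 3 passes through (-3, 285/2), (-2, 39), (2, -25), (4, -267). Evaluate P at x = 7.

Write P(x) = ax^3 + bx^2 + cx + d. Substituting each data point gives a linear system:
  -27a + 9b - 3c + d = 285/2
  -8a + 4b - 2c + d = 39
  8a + 4b + 2c + d = -25
  64a + 16b + 4c + d = -267
Solving the system yields a = -5, b = 5/2, c = 4, d = -3.
So P(x) = -5x³ + (5/2)x² + 4x - 3.
Then P(7) = -3135/2.

-3135/2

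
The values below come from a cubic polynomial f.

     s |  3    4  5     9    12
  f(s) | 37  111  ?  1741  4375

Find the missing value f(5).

245

The 4 known points determine the degree-3 polynomial uniquely.
Write f(s) = as^3 + bs^2 + cs + d. Substituting each data point gives a linear system:
  27a + 9b + 3c + d = 37
  64a + 16b + 4c + d = 111
  729a + 81b + 9c + d = 1741
  1728a + 144b + 12c + d = 4375
Solving the system yields a = 3, b = -6, c = 5, d = -5.
So f(s) = 3s^3 - 6s^2 + 5s - 5.
Then f(5) = 245.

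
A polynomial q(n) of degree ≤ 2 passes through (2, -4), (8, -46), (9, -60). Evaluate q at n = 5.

Write q(n) = an^2 + bn + c. Substituting each data point gives a linear system:
  4a + 2b + c = -4
  64a + 8b + c = -46
  81a + 9b + c = -60
Solving the system yields a = -1, b = 3, c = -6.
So q(n) = -n^2 + 3n - 6.
Then q(5) = -16.

-16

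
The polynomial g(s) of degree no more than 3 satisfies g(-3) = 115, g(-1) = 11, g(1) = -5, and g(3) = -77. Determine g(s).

Write g(s) = as^3 + bs^2 + cs + d. Substituting each data point gives a linear system:
  -27a + 9b - 3c + d = 115
  -a + b - c + d = 11
  a + b + c + d = -5
  27a + 9b + 3c + d = -77
Solving the system yields a = -3, b = 2, c = -5, d = 1.
So g(s) = -3s³ + 2s² - 5s + 1.
Check: g(-3) = 115. ✓

g(s) = -3s^3 + 2s^2 - 5s + 1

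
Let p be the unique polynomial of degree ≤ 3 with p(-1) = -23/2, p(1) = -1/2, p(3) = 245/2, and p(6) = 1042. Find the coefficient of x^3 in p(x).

Write p(x) = ax^3 + bx^2 + cx + d. Substituting each data point gives a linear system:
  -a + b - c + d = -23/2
  a + b + c + d = -1/2
  27a + 9b + 3c + d = 245/2
  216a + 36b + 6c + d = 1042
Solving the system yields a = 5, b = -1, c = 1/2, d = -5.
So p(x) = 5x^3 - x^2 + (1/2)x - 5.
The leading coefficient is 5.

5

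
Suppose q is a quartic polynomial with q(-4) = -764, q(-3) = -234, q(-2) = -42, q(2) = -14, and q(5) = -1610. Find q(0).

Write q(s) = as^4 + bs^3 + cs^2 + ds + e. Substituting each data point gives a linear system:
  256a - 64b + 16c - 4d + e = -764
  81a - 27b + 9c - 3d + e = -234
  16a - 8b + 4c - 2d + e = -42
  16a + 8b + 4c + 2d + e = -14
  625a + 125b + 25c + 5d + e = -1610
Solving the system yields a = -3, b = 1, c = 5, d = 3, e = 0.
So q(s) = -3s⁴ + s³ + 5s² + 3s.
Then q(0) = 0.

0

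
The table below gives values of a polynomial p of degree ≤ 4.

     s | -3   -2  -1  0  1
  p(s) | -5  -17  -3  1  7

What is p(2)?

75

Using the Lagrange interpolation formula with nodes -3, -2, -1, 0, 1:
  L_0(s) = (s + 2)(s + 1)s(s - 1) / 24
  L_1(s) = (s + 3)(s + 1)s(s - 1) / -6
  L_2(s) = (s + 3)(s + 2)s(s - 1) / 4
  L_3(s) = (s + 3)(s + 2)(s + 1)(s - 1) / -6
  L_4(s) = (s + 3)(s + 2)(s + 1)s / 24
Then p(s) = -5·L_0(s) - 17·L_1(s) - 3·L_2(s) + 1·L_3(s) + 7·L_4(s).
Expanding and collecting terms gives p(s) = 2s⁴ + 6s³ - s² - s + 1.
Evaluating at s = 2: p(2) = 75.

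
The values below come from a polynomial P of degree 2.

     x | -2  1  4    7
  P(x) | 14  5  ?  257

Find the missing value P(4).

86

The 3 known points determine the degree-2 polynomial uniquely.
Write P(x) = ax^2 + bx + c. Substituting each data point gives a linear system:
  4a - 2b + c = 14
  a + b + c = 5
  49a + 7b + c = 257
Solving the system yields a = 5, b = 2, c = -2.
So P(x) = 5x^2 + 2x - 2.
Then P(4) = 86.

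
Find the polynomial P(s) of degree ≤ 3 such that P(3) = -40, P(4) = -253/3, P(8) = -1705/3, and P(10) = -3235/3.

P(s) = -s^3 - (1/3)s^2 - 5s + 5

Write P(s) = as^3 + bs^2 + cs + d. Substituting each data point gives a linear system:
  27a + 9b + 3c + d = -40
  64a + 16b + 4c + d = -253/3
  512a + 64b + 8c + d = -1705/3
  1000a + 100b + 10c + d = -3235/3
Solving the system yields a = -1, b = -1/3, c = -5, d = 5.
So P(s) = -s^3 - (1/3)s^2 - 5s + 5.
Check: P(8) = -1705/3. ✓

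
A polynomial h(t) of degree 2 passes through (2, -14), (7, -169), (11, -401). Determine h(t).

h(t) = -3t^2 - 4t + 6

Write h(t) = at^2 + bt + c. Substituting each data point gives a linear system:
  4a + 2b + c = -14
  49a + 7b + c = -169
  121a + 11b + c = -401
Solving the system yields a = -3, b = -4, c = 6.
So h(t) = -3t^2 - 4t + 6.
Check: h(2) = -14. ✓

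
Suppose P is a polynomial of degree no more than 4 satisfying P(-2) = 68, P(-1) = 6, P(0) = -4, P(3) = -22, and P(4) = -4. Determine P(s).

P(s) = s^4 - 5s^3 + 4s^2 - 4

Write P(s) = as^4 + bs^3 + cs^2 + ds + e. Substituting each data point gives a linear system:
  16a - 8b + 4c - 2d + e = 68
  a - b + c - d + e = 6
  e = -4
  81a + 27b + 9c + 3d + e = -22
  256a + 64b + 16c + 4d + e = -4
Solving the system yields a = 1, b = -5, c = 4, d = 0, e = -4.
So P(s) = s^4 - 5s^3 + 4s^2 - 4.
Check: P(-1) = 6. ✓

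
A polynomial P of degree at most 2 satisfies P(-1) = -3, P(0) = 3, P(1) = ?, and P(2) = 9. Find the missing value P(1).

7

The 3 known points determine the degree-2 polynomial uniquely.
Write P(n) = an^2 + bn + c. Substituting each data point gives a linear system:
  a - b + c = -3
  c = 3
  4a + 2b + c = 9
Solving the system yields a = -1, b = 5, c = 3.
So P(n) = -n^2 + 5n + 3.
Then P(1) = 7.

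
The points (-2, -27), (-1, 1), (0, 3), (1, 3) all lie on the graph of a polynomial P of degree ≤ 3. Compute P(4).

231

Write P(t) = at^3 + bt^2 + ct + d. Substituting each data point gives a linear system:
  -8a + 4b - 2c + d = -27
  -a + b - c + d = 1
  d = 3
  a + b + c + d = 3
Solving the system yields a = 4, b = -1, c = -3, d = 3.
So P(t) = 4t^3 - t^2 - 3t + 3.
Then P(4) = 231.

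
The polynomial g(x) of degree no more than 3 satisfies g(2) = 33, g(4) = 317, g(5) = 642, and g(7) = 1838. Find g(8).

Using the Lagrange interpolation formula with nodes 2, 4, 5, 7:
  L_0(x) = (x - 4)(x - 5)(x - 7) / -30
  L_1(x) = (x - 2)(x - 5)(x - 7) / 6
  L_2(x) = (x - 2)(x - 4)(x - 7) / -6
  L_3(x) = (x - 2)(x - 4)(x - 5) / 30
Then g(x) = 33·L_0(x) + 317·L_1(x) + 642·L_2(x) + 1838·L_3(x).
Expanding and collecting terms gives g(x) = 6x^3 - 5x^2 + 4x - 3.
Evaluating at x = 8: g(8) = 2781.

2781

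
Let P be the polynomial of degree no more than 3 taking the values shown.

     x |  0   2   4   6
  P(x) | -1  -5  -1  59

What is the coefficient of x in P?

4

Write P(x) = ax^3 + bx^2 + cx + d. Substituting each data point gives a linear system:
  d = -1
  8a + 4b + 2c + d = -5
  64a + 16b + 4c + d = -1
  216a + 36b + 6c + d = 59
Solving the system yields a = 1, b = -5, c = 4, d = -1.
So P(x) = x^3 - 5x^2 + 4x - 1.
The coefficient of x is 4.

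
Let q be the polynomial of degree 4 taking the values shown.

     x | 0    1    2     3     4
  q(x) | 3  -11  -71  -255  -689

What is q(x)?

q(x) = -2x^4 - x^3 - 6x^2 - 5x + 3

Write q(x) = ax^4 + bx^3 + cx^2 + dx + e. Substituting each data point gives a linear system:
  e = 3
  a + b + c + d + e = -11
  16a + 8b + 4c + 2d + e = -71
  81a + 27b + 9c + 3d + e = -255
  256a + 64b + 16c + 4d + e = -689
Solving the system yields a = -2, b = -1, c = -6, d = -5, e = 3.
So q(x) = -2x^4 - x^3 - 6x^2 - 5x + 3.
Check: q(2) = -71. ✓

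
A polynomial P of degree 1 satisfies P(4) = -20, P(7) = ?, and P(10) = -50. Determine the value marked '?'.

-35

The 2 known points determine the degree-1 polynomial uniquely.
Write P(s) = as + b. Substituting each data point gives a linear system:
  4a + b = -20
  10a + b = -50
Solving the system yields a = -5, b = 0.
So P(s) = -5s.
Then P(7) = -35.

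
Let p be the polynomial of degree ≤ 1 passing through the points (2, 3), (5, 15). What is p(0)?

-5

Using the Lagrange interpolation formula with nodes 2, 5:
  L_0(n) = (n - 5) / -3
  L_1(n) = (n - 2) / 3
Then p(n) = 3·L_0(n) + 15·L_1(n).
Expanding and collecting terms gives p(n) = 4n - 5.
Evaluating at n = 0: p(0) = -5.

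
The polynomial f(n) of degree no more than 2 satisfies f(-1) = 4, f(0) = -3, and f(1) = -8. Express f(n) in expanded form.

f(n) = n^2 - 6n - 3

Write f(n) = an^2 + bn + c. Substituting each data point gives a linear system:
  a - b + c = 4
  c = -3
  a + b + c = -8
Solving the system yields a = 1, b = -6, c = -3.
So f(n) = n^2 - 6n - 3.
Check: f(-1) = 4. ✓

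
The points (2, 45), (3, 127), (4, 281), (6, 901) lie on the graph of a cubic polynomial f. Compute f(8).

2097

Using the Lagrange interpolation formula with nodes 2, 3, 4, 6:
  L_0(s) = (s - 3)(s - 4)(s - 6) / -8
  L_1(s) = (s - 2)(s - 4)(s - 6) / 3
  L_2(s) = (s - 2)(s - 3)(s - 6) / -4
  L_3(s) = (s - 2)(s - 3)(s - 4) / 24
Then f(s) = 45·L_0(s) + 127·L_1(s) + 281·L_2(s) + 901·L_3(s).
Expanding and collecting terms gives f(s) = 4s³ + 6s + 1.
Evaluating at s = 8: f(8) = 2097.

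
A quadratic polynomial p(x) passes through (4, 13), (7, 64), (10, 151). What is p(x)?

Write p(x) = ax^2 + bx + c. Substituting each data point gives a linear system:
  16a + 4b + c = 13
  49a + 7b + c = 64
  100a + 10b + c = 151
Solving the system yields a = 2, b = -5, c = 1.
So p(x) = 2x^2 - 5x + 1.
Check: p(4) = 13. ✓

p(x) = 2x^2 - 5x + 1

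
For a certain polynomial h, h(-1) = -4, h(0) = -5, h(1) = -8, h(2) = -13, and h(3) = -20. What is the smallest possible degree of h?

2

Forward differences of the values at x = -1, 0, 1, 2, 3:
  h  : -4  -5  -8  -13  -20
  Δ  : -1  -3  -5  -7
  Δ^2: -2  -2  -2
  Δ^3: 0  0
  Δ^4: 0
The second differences are constant (-2) and nonzero, while all higher differences vanish, so the minimal degree is 2.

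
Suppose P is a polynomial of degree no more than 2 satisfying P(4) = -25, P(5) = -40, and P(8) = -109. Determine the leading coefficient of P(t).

-2

Write P(t) = at^2 + bt + c. Substituting each data point gives a linear system:
  16a + 4b + c = -25
  25a + 5b + c = -40
  64a + 8b + c = -109
Solving the system yields a = -2, b = 3, c = -5.
So P(t) = -2t^2 + 3t - 5.
The leading coefficient is -2.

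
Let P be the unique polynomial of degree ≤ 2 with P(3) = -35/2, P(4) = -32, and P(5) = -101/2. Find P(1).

Write P(n) = an^2 + bn + c. Substituting each data point gives a linear system:
  9a + 3b + c = -35/2
  16a + 4b + c = -32
  25a + 5b + c = -101/2
Solving the system yields a = -2, b = -1/2, c = 2.
So P(n) = -2n² - (1/2)n + 2.
Then P(1) = -1/2.

-1/2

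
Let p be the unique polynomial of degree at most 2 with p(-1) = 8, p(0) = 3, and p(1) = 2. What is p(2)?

5

Using the Lagrange interpolation formula with nodes -1, 0, 1:
  L_0(u) = u(u - 1) / 2
  L_1(u) = (u + 1)(u - 1) / -1
  L_2(u) = (u + 1)u / 2
Then p(u) = 8·L_0(u) + 3·L_1(u) + 2·L_2(u).
Expanding and collecting terms gives p(u) = 2u² - 3u + 3.
Evaluating at u = 2: p(2) = 5.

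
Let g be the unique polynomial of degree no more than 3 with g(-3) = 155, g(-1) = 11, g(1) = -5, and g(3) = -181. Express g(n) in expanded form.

g(n) = -6n^3 - 2n^2 - 2n + 5

Write g(n) = an^3 + bn^2 + cn + d. Substituting each data point gives a linear system:
  -27a + 9b - 3c + d = 155
  -a + b - c + d = 11
  a + b + c + d = -5
  27a + 9b + 3c + d = -181
Solving the system yields a = -6, b = -2, c = -2, d = 5.
So g(n) = -6n³ - 2n² - 2n + 5.
Check: g(-3) = 155. ✓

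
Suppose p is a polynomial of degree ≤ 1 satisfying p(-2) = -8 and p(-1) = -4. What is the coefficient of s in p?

4

Write p(s) = as + b. Substituting each data point gives a linear system:
  -2a + b = -8
  -a + b = -4
Solving the system yields a = 4, b = 0.
So p(s) = 4s.
The leading coefficient is 4.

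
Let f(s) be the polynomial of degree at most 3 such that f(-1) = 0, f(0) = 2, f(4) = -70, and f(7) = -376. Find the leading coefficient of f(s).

Write f(s) = as^3 + bs^2 + cs + d. Substituting each data point gives a linear system:
  -a + b - c + d = 0
  d = 2
  64a + 16b + 4c + d = -70
  343a + 49b + 7c + d = -376
Solving the system yields a = -1, b = -1, c = 2, d = 2.
So f(s) = -s^3 - s^2 + 2s + 2.
The leading coefficient is -1.

-1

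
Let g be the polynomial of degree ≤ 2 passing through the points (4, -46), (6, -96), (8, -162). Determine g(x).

Using the Lagrange interpolation formula with nodes 4, 6, 8:
  L_0(x) = (x - 6)(x - 8) / 8
  L_1(x) = (x - 4)(x - 8) / -4
  L_2(x) = (x - 4)(x - 6) / 8
Then g(x) = -46·L_0(x) - 96·L_1(x) - 162·L_2(x).
Expanding and collecting terms gives g(x) = -2x² - 5x + 6.
Check: g(8) = -162. ✓

g(x) = -2x^2 - 5x + 6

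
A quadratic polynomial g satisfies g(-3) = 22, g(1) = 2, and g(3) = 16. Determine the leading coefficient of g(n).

Write g(n) = an^2 + bn + c. Substituting each data point gives a linear system:
  9a - 3b + c = 22
  a + b + c = 2
  9a + 3b + c = 16
Solving the system yields a = 2, b = -1, c = 1.
So g(n) = 2n^2 - n + 1.
The leading coefficient is 2.

2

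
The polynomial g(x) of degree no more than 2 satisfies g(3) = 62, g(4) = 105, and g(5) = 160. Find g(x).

g(x) = 6x^2 + x + 5

Using the Lagrange interpolation formula with nodes 3, 4, 5:
  L_0(x) = (x - 4)(x - 5) / 2
  L_1(x) = (x - 3)(x - 5) / -1
  L_2(x) = (x - 3)(x - 4) / 2
Then g(x) = 62·L_0(x) + 105·L_1(x) + 160·L_2(x).
Expanding and collecting terms gives g(x) = 6x^2 + x + 5.
Check: g(5) = 160. ✓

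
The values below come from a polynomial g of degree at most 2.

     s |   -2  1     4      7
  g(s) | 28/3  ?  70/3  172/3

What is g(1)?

22/3

The 3 known points determine the degree-2 polynomial uniquely.
Write g(s) = as^2 + bs + c. Substituting each data point gives a linear system:
  4a - 2b + c = 28/3
  16a + 4b + c = 70/3
  49a + 7b + c = 172/3
Solving the system yields a = 1, b = 1/3, c = 6.
So g(s) = s^2 + (1/3)s + 6.
Then g(1) = 22/3.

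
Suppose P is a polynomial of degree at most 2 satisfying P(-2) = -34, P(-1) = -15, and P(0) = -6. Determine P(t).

Write P(t) = at^2 + bt + c. Substituting each data point gives a linear system:
  4a - 2b + c = -34
  a - b + c = -15
  c = -6
Solving the system yields a = -5, b = 4, c = -6.
So P(t) = -5t^2 + 4t - 6.
Check: P(0) = -6. ✓

P(t) = -5t^2 + 4t - 6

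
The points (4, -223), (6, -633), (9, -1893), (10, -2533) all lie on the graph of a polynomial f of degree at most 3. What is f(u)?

f(u) = -2u^3 - 5u^2 - 3u - 3

Using the Lagrange interpolation formula with nodes 4, 6, 9, 10:
  L_0(u) = (u - 6)(u - 9)(u - 10) / -60
  L_1(u) = (u - 4)(u - 9)(u - 10) / 24
  L_2(u) = (u - 4)(u - 6)(u - 10) / -15
  L_3(u) = (u - 4)(u - 6)(u - 9) / 24
Then f(u) = -223·L_0(u) - 633·L_1(u) - 1893·L_2(u) - 2533·L_3(u).
Expanding and collecting terms gives f(u) = -2u³ - 5u² - 3u - 3.
Check: f(4) = -223. ✓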